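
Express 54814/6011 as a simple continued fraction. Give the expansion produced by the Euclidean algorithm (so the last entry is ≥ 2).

[9; 8, 2, 2, 5, 3, 8]

54814 = 9·6011 + 715
6011 = 8·715 + 291
715 = 2·291 + 133
291 = 2·133 + 25
133 = 5·25 + 8
25 = 3·8 + 1
8 = 8·1 + 0  (stop)
So 54814/6011 = [9; 8, 2, 2, 5, 3, 8].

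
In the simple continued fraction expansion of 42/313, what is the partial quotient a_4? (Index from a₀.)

1

42 = 0·313 + 42   →  a_0 = 0
313 = 7·42 + 19   →  a_1 = 7
42 = 2·19 + 4   →  a_2 = 2
19 = 4·4 + 3   →  a_3 = 4
4 = 1·3 + 1   →  a_4 = 1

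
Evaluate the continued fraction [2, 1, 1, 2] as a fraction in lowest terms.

13/5

Fold from the inside: start with 2/1.
  1 + 1/2 = 3/2
  1 + 2/3 = 5/3
  2 + 3/5 = 13/5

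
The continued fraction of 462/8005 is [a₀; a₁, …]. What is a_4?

462 = 0·8005 + 462   →  a_0 = 0
8005 = 17·462 + 151   →  a_1 = 17
462 = 3·151 + 9   →  a_2 = 3
151 = 16·9 + 7   →  a_3 = 16
9 = 1·7 + 2   →  a_4 = 1

1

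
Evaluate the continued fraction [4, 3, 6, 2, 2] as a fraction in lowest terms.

436/101

Fold from the inside: start with 2/1.
  2 + 1/2 = 5/2
  6 + 2/5 = 32/5
  3 + 5/32 = 101/32
  4 + 32/101 = 436/101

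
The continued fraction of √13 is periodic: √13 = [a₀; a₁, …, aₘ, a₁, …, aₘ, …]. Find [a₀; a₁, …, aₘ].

a₀ = ⌊√13⌋ = 3.
With m₀=0, d₀=1 and mₖ₊₁ = dₖaₖ − mₖ, dₖ₊₁ = (n − mₖ₊₁²)/dₖ, aₖ₊₁ = ⌊(a₀+mₖ₊₁)/dₖ₊₁⌋:
  k=1: m=3, d=4, a=1
  k=2: m=1, d=3, a=1
  k=3: m=2, d=3, a=1
  k=4: m=1, d=4, a=1
  k=5: m=3, d=1, a=6
d=1 and a=2a₀=6 at k=5, so the next step gives (m, d) = (3, 4) again — its k=1 value — and the period has length 5.

[3; 1, 1, 1, 1, 6]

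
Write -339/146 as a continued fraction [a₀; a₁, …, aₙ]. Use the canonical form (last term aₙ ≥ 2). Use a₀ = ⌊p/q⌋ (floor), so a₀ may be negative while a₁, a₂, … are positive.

[-3; 1, 2, 9, 2, 2]

-339 = -3·146 + 99
146 = 1·99 + 47
99 = 2·47 + 5
47 = 9·5 + 2
5 = 2·2 + 1
2 = 2·1 + 0  (stop)
So -339/146 = [-3; 1, 2, 9, 2, 2].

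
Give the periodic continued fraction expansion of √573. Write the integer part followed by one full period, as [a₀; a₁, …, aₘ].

[23; 1, 14, 1, 46]

a₀ = ⌊√573⌋ = 23.
With m₀=0, d₀=1 and mₖ₊₁ = dₖaₖ − mₖ, dₖ₊₁ = (n − mₖ₊₁²)/dₖ, aₖ₊₁ = ⌊(a₀+mₖ₊₁)/dₖ₊₁⌋:
  k=1: m=23, d=44, a=1
  k=2: m=21, d=3, a=14
  k=3: m=21, d=44, a=1
  k=4: m=23, d=1, a=46
d=1 and a=2a₀=46 at k=4, so the next step gives (m, d) = (23, 44) again — its k=1 value — and the period has length 4.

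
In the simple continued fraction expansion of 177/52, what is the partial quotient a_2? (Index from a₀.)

2

177 = 3·52 + 21   →  a_0 = 3
52 = 2·21 + 10   →  a_1 = 2
21 = 2·10 + 1   →  a_2 = 2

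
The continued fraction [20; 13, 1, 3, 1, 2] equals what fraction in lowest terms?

Using pₖ = aₖpₖ₋₁ + pₖ₋₂ and qₖ = aₖqₖ₋₁ + qₖ₋₂:
  k=0: a=20, p=20, q=1
  k=1: a=13, p=261, q=13
  k=2: a=1, p=281, q=14
  k=3: a=3, p=1104, q=55
  k=4: a=1, p=1385, q=69
  k=5: a=2, p=3874, q=193

3874/193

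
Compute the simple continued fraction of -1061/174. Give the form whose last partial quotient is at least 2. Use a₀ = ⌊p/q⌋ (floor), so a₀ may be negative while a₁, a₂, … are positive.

[-7; 1, 9, 4, 4]

-1061 = -7×174 + 157
174 = 1×157 + 17
157 = 9×17 + 4
17 = 4×4 + 1
4 = 4×1 + 0  (stop)
So -1061/174 = [-7; 1, 9, 4, 4].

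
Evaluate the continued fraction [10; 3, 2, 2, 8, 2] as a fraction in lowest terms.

3119/303

Using pₖ = aₖpₖ₋₁ + pₖ₋₂ and qₖ = aₖqₖ₋₁ + qₖ₋₂:
  k=0: a=10, p=10, q=1
  k=1: a=3, p=31, q=3
  k=2: a=2, p=72, q=7
  k=3: a=2, p=175, q=17
  k=4: a=8, p=1472, q=143
  k=5: a=2, p=3119, q=303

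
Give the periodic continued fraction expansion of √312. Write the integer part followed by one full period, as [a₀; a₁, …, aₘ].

[17; 1, 1, 1, 34]

a₀ = ⌊√312⌋ = 17.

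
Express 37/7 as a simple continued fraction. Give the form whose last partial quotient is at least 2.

[5; 3, 2]

37 = 5·7 + 2
7 = 3·2 + 1
2 = 2·1 + 0  (stop)
So 37/7 = [5; 3, 2].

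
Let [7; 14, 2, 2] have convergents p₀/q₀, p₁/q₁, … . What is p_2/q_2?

205/29

Using pₖ = aₖpₖ₋₁ + pₖ₋₂, qₖ = aₖqₖ₋₁ + qₖ₋₂ (with p₋₁=1, p₋₂=0, q₋₁=0, q₋₂=1):
  k=0: a=7, p=7, q=1
  k=1: a=14, p=99, q=14
  k=2: a=2, p=205, q=29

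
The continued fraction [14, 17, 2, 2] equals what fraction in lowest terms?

1223/87

Fold from the inside: start with 2/1.
  2 + 1/2 = 5/2
  17 + 2/5 = 87/5
  14 + 5/87 = 1223/87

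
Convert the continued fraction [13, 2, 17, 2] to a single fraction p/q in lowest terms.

971/72

Using pₖ = aₖpₖ₋₁ + pₖ₋₂ and qₖ = aₖqₖ₋₁ + qₖ₋₂:
  k=0: a=13, p=13, q=1
  k=1: a=2, p=27, q=2
  k=2: a=17, p=472, q=35
  k=3: a=2, p=971, q=72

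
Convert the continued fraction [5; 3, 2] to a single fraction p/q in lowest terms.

37/7

Using pₖ = aₖpₖ₋₁ + pₖ₋₂ and qₖ = aₖqₖ₋₁ + qₖ₋₂:
  k=0: a=5, p=5, q=1
  k=1: a=3, p=16, q=3
  k=2: a=2, p=37, q=7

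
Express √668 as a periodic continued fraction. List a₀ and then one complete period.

a₀ = ⌊√668⌋ = 25.
With m₀=0, d₀=1 and mₖ₊₁ = dₖaₖ − mₖ, dₖ₊₁ = (n − mₖ₊₁²)/dₖ, aₖ₊₁ = ⌊(a₀+mₖ₊₁)/dₖ₊₁⌋:
  k=1: m=25, d=43, a=1
  k=2: m=18, d=8, a=5
  k=3: m=22, d=23, a=2
  k=4: m=24, d=4, a=12
  k=5: m=24, d=23, a=2
  k=6: m=22, d=8, a=5
  k=7: m=18, d=43, a=1
  k=8: m=25, d=1, a=50
d=1 and a=2a₀=50 at k=8, so the next step gives (m, d) = (25, 43) again — its k=1 value — and the period has length 8.

[25; 1, 5, 2, 12, 2, 5, 1, 50]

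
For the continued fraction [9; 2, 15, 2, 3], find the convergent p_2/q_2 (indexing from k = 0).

Using pₖ = aₖpₖ₋₁ + pₖ₋₂, qₖ = aₖqₖ₋₁ + qₖ₋₂ (with p₋₁=1, p₋₂=0, q₋₁=0, q₋₂=1):
  k=0: a=9, p=9, q=1
  k=1: a=2, p=19, q=2
  k=2: a=15, p=294, q=31

294/31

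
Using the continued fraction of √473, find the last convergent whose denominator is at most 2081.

15137/696

√473 = [21; 1, 2, 1, 42, …] (period length 4).
Convergents:
  p_0/q_0 = 21/1
  p_1/q_1 = 22/1
  p_2/q_2 = 65/3
  p_3/q_3 = 87/4
  p_4/q_4 = 3719/171
  p_5/q_5 = 3806/175
  p_6/q_6 = 11331/521
  p_7/q_7 = 15137/696
  p_8/q_8 = 647085/29753
q_7 = 696 ≤ 2081 < 29753 = q_8, so the answer is 15137/696.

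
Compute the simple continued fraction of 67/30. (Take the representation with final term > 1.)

[2; 4, 3, 2]

67 = 2×30 + 7
30 = 4×7 + 2
7 = 3×2 + 1
2 = 2×1 + 0  (stop)
So 67/30 = [2; 4, 3, 2].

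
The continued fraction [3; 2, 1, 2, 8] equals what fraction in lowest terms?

Using pₖ = aₖpₖ₋₁ + pₖ₋₂ and qₖ = aₖqₖ₋₁ + qₖ₋₂:
  k=0: a=3, p=3, q=1
  k=1: a=2, p=7, q=2
  k=2: a=1, p=10, q=3
  k=3: a=2, p=27, q=8
  k=4: a=8, p=226, q=67

226/67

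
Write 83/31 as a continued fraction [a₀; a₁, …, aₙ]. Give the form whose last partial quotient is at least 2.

83 = 2·31 + 21
31 = 1·21 + 10
21 = 2·10 + 1
10 = 10·1 + 0  (stop)
So 83/31 = [2; 1, 2, 10].

[2; 1, 2, 10]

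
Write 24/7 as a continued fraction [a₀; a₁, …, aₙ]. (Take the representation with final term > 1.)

[3; 2, 3]

24 = 3·7 + 3
7 = 2·3 + 1
3 = 3·1 + 0  (stop)
So 24/7 = [3; 2, 3].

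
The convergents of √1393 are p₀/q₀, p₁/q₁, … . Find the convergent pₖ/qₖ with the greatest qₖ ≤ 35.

1157/31

√1393 = [37; 3, 10, 3, 74, …] (period length 4).
Convergents:
  p_0/q_0 = 37/1
  p_1/q_1 = 112/3
  p_2/q_2 = 1157/31
  p_3/q_3 = 3583/96
q_2 = 31 ≤ 35 < 96 = q_3, so the answer is 1157/31.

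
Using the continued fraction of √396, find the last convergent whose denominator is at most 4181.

√396 = [19; 1, 8, 1, 38, …] (period length 4).
Convergents:
  p_0/q_0 = 19/1
  p_1/q_1 = 20/1
  p_2/q_2 = 179/9
  p_3/q_3 = 199/10
  p_4/q_4 = 7741/389
  p_5/q_5 = 7940/399
  p_6/q_6 = 71261/3581
  p_7/q_7 = 79201/3980
  p_8/q_8 = 3080899/154821
q_7 = 3980 ≤ 4181 < 154821 = q_8, so the answer is 79201/3980.

79201/3980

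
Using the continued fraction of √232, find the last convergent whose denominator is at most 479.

4539/298

√232 = [15; 4, 3, 7, 3, 4, 30, …] (period length 6).
Convergents:
  p_0/q_0 = 15/1
  p_1/q_1 = 61/4
  p_2/q_2 = 198/13
  p_3/q_3 = 1447/95
  p_4/q_4 = 4539/298
  p_5/q_5 = 19603/1287
q_4 = 298 ≤ 479 < 1287 = q_5, so the answer is 4539/298.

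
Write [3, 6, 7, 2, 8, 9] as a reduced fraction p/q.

Fold from the inside: start with 9/1.
  8 + 1/9 = 73/9
  2 + 9/73 = 155/73
  7 + 73/155 = 1158/155
  6 + 155/1158 = 7103/1158
  3 + 1158/7103 = 22467/7103

22467/7103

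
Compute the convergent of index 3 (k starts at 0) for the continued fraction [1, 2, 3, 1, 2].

13/9

Using pₖ = aₖpₖ₋₁ + pₖ₋₂, qₖ = aₖqₖ₋₁ + qₖ₋₂ (with p₋₁=1, p₋₂=0, q₋₁=0, q₋₂=1):
  k=0: a=1, p=1, q=1
  k=1: a=2, p=3, q=2
  k=2: a=3, p=10, q=7
  k=3: a=1, p=13, q=9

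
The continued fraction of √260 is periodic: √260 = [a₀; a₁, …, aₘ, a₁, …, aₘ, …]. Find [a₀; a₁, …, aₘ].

[16; 8, 32]

a₀ = ⌊√260⌋ = 16.
With m₀=0, d₀=1 and mₖ₊₁ = dₖaₖ − mₖ, dₖ₊₁ = (n − mₖ₊₁²)/dₖ, aₖ₊₁ = ⌊(a₀+mₖ₊₁)/dₖ₊₁⌋:
  k=1: m=16, d=4, a=8
  k=2: m=16, d=1, a=32
d=1 and a=2a₀=32 at k=2, so the next step gives (m, d) = (16, 4) again — its k=1 value — and the period has length 2.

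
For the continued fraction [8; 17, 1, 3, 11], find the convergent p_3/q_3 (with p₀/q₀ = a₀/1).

Using pₖ = aₖpₖ₋₁ + pₖ₋₂, qₖ = aₖqₖ₋₁ + qₖ₋₂ (with p₋₁=1, p₋₂=0, q₋₁=0, q₋₂=1):
  k=0: a=8, p=8, q=1
  k=1: a=17, p=137, q=17
  k=2: a=1, p=145, q=18
  k=3: a=3, p=572, q=71

572/71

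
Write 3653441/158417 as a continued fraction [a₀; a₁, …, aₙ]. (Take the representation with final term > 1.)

[23; 16, 12, 17, 1, 3, 5, 2]

3653441 = 23×158417 + 9850
158417 = 16×9850 + 817
9850 = 12×817 + 46
817 = 17×46 + 35
46 = 1×35 + 11
35 = 3×11 + 2
11 = 5×2 + 1
2 = 2×1 + 0  (stop)
So 3653441/158417 = [23; 16, 12, 17, 1, 3, 5, 2].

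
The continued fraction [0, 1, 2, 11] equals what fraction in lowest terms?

Fold from the inside: start with 11/1.
  2 + 1/11 = 23/11
  1 + 11/23 = 34/23
  0 + 23/34 = 23/34

23/34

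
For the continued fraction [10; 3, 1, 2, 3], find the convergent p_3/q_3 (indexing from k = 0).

113/11

Using pₖ = aₖpₖ₋₁ + pₖ₋₂, qₖ = aₖqₖ₋₁ + qₖ₋₂ (with p₋₁=1, p₋₂=0, q₋₁=0, q₋₂=1):
  k=0: a=10, p=10, q=1
  k=1: a=3, p=31, q=3
  k=2: a=1, p=41, q=4
  k=3: a=2, p=113, q=11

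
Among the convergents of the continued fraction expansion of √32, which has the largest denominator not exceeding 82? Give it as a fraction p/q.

√32 = [5; 1, 1, 1, 10, …] (period length 4).
Convergents:
  p_0/q_0 = 5/1
  p_1/q_1 = 6/1
  p_2/q_2 = 11/2
  p_3/q_3 = 17/3
  p_4/q_4 = 181/32
  p_5/q_5 = 198/35
  p_6/q_6 = 379/67
  p_7/q_7 = 577/102
q_6 = 67 ≤ 82 < 102 = q_7, so the answer is 379/67.

379/67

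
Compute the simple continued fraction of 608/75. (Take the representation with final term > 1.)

[8; 9, 2, 1, 2]

608 = 8×75 + 8
75 = 9×8 + 3
8 = 2×3 + 2
3 = 1×2 + 1
2 = 2×1 + 0  (stop)
So 608/75 = [8; 9, 2, 1, 2].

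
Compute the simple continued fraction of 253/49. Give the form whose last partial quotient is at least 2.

253 = 5×49 + 8
49 = 6×8 + 1
8 = 8×1 + 0  (stop)
So 253/49 = [5; 6, 8].

[5; 6, 8]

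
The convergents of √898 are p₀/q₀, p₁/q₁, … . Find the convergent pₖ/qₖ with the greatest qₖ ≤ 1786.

53011/1769

√898 = [29; 1, 28, 1, 58, …] (period length 4).
Convergents:
  p_0/q_0 = 29/1
  p_1/q_1 = 30/1
  p_2/q_2 = 869/29
  p_3/q_3 = 899/30
  p_4/q_4 = 53011/1769
  p_5/q_5 = 53910/1799
q_4 = 1769 ≤ 1786 < 1799 = q_5, so the answer is 53011/1769.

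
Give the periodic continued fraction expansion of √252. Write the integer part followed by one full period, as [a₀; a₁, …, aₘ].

[15; 1, 6, 1, 30]

a₀ = ⌊√252⌋ = 15.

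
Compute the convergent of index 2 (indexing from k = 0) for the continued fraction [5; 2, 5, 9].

Using pₖ = aₖpₖ₋₁ + pₖ₋₂, qₖ = aₖqₖ₋₁ + qₖ₋₂ (with p₋₁=1, p₋₂=0, q₋₁=0, q₋₂=1):
  k=0: a=5, p=5, q=1
  k=1: a=2, p=11, q=2
  k=2: a=5, p=60, q=11

60/11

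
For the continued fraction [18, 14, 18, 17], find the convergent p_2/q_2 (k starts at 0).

4572/253

Using pₖ = aₖpₖ₋₁ + pₖ₋₂, qₖ = aₖqₖ₋₁ + qₖ₋₂ (with p₋₁=1, p₋₂=0, q₋₁=0, q₋₂=1):
  k=0: a=18, p=18, q=1
  k=1: a=14, p=253, q=14
  k=2: a=18, p=4572, q=253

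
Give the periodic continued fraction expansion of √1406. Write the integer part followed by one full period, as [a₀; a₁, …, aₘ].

[37; 2, 74]

a₀ = ⌊√1406⌋ = 37.
With m₀=0, d₀=1 and mₖ₊₁ = dₖaₖ − mₖ, dₖ₊₁ = (n − mₖ₊₁²)/dₖ, aₖ₊₁ = ⌊(a₀+mₖ₊₁)/dₖ₊₁⌋:
  k=1: m=37, d=37, a=2
  k=2: m=37, d=1, a=74
d=1 and a=2a₀=74 at k=2, so the next step gives (m, d) = (37, 37) again — its k=1 value — and the period has length 2.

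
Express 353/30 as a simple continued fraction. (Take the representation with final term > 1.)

[11; 1, 3, 3, 2]

353 = 11×30 + 23
30 = 1×23 + 7
23 = 3×7 + 2
7 = 3×2 + 1
2 = 2×1 + 0  (stop)
So 353/30 = [11; 1, 3, 3, 2].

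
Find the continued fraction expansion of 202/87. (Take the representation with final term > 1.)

[2; 3, 9, 3]

202 = 2·87 + 28
87 = 3·28 + 3
28 = 9·3 + 1
3 = 3·1 + 0  (stop)
So 202/87 = [2; 3, 9, 3].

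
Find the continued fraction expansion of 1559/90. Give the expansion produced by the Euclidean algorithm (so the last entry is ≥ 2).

1559 = 17×90 + 29
90 = 3×29 + 3
29 = 9×3 + 2
3 = 1×2 + 1
2 = 2×1 + 0  (stop)
So 1559/90 = [17; 3, 9, 1, 2].

[17; 3, 9, 1, 2]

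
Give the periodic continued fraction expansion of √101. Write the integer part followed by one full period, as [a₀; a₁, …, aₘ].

[10; 20]

a₀ = ⌊√101⌋ = 10.
With m₀=0, d₀=1 and mₖ₊₁ = dₖaₖ − mₖ, dₖ₊₁ = (n − mₖ₊₁²)/dₖ, aₖ₊₁ = ⌊(a₀+mₖ₊₁)/dₖ₊₁⌋:
  k=1: m=10, d=1, a=20
d=1 and a=2a₀=20 at k=1, so the next step gives (m, d) = (10, 1) again — its k=1 value — and the period has length 1.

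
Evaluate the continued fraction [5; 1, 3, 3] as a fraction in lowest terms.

75/13

Using pₖ = aₖpₖ₋₁ + pₖ₋₂ and qₖ = aₖqₖ₋₁ + qₖ₋₂:
  k=0: a=5, p=5, q=1
  k=1: a=1, p=6, q=1
  k=2: a=3, p=23, q=4
  k=3: a=3, p=75, q=13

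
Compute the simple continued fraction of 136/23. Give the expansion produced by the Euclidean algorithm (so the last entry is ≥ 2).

136 = 5×23 + 21
23 = 1×21 + 2
21 = 10×2 + 1
2 = 2×1 + 0  (stop)
So 136/23 = [5; 1, 10, 2].

[5; 1, 10, 2]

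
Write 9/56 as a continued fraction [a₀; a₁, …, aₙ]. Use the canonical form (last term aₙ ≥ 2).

9 = 0×56 + 9
56 = 6×9 + 2
9 = 4×2 + 1
2 = 2×1 + 0  (stop)
So 9/56 = [0; 6, 4, 2].

[0; 6, 4, 2]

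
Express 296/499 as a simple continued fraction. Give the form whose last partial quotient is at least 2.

[0; 1, 1, 2, 5, 2, 8]

296 = 0·499 + 296
499 = 1·296 + 203
296 = 1·203 + 93
203 = 2·93 + 17
93 = 5·17 + 8
17 = 2·8 + 1
8 = 8·1 + 0  (stop)
So 296/499 = [0; 1, 1, 2, 5, 2, 8].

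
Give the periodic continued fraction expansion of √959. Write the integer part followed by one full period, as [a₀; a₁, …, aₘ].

a₀ = ⌊√959⌋ = 30.
With m₀=0, d₀=1 and mₖ₊₁ = dₖaₖ − mₖ, dₖ₊₁ = (n − mₖ₊₁²)/dₖ, aₖ₊₁ = ⌊(a₀+mₖ₊₁)/dₖ₊₁⌋:
  k=1: m=30, d=59, a=1
  k=2: m=29, d=2, a=29
  k=3: m=29, d=59, a=1
  k=4: m=30, d=1, a=60
d=1 and a=2a₀=60 at k=4, so the next step gives (m, d) = (30, 59) again — its k=1 value — and the period has length 4.

[30; 1, 29, 1, 60]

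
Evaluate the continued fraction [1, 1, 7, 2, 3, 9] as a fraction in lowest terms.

1031/548

Using pₖ = aₖpₖ₋₁ + pₖ₋₂ and qₖ = aₖqₖ₋₁ + qₖ₋₂:
  k=0: a=1, p=1, q=1
  k=1: a=1, p=2, q=1
  k=2: a=7, p=15, q=8
  k=3: a=2, p=32, q=17
  k=4: a=3, p=111, q=59
  k=5: a=9, p=1031, q=548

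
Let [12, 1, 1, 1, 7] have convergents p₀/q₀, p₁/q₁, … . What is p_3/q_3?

38/3

Using pₖ = aₖpₖ₋₁ + pₖ₋₂, qₖ = aₖqₖ₋₁ + qₖ₋₂ (with p₋₁=1, p₋₂=0, q₋₁=0, q₋₂=1):
  k=0: a=12, p=12, q=1
  k=1: a=1, p=13, q=1
  k=2: a=1, p=25, q=2
  k=3: a=1, p=38, q=3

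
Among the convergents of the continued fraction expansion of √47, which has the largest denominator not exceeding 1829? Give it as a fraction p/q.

4607/672

√47 = [6; 1, 5, 1, 12, …] (period length 4).
Convergents:
  p_0/q_0 = 6/1
  p_1/q_1 = 7/1
  p_2/q_2 = 41/6
  p_3/q_3 = 48/7
  p_4/q_4 = 617/90
  p_5/q_5 = 665/97
  p_6/q_6 = 3942/575
  p_7/q_7 = 4607/672
  p_8/q_8 = 59226/8639
q_7 = 672 ≤ 1829 < 8639 = q_8, so the answer is 4607/672.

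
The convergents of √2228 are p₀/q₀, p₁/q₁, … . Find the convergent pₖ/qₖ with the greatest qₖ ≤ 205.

√2228 = [47; 4, 1, 22, 1, 4, 94, …] (period length 6).
Convergents:
  p_0/q_0 = 47/1
  p_1/q_1 = 189/4
  p_2/q_2 = 236/5
  p_3/q_3 = 5381/114
  p_4/q_4 = 5617/119
  p_5/q_5 = 27849/590
q_4 = 119 ≤ 205 < 590 = q_5, so the answer is 5617/119.

5617/119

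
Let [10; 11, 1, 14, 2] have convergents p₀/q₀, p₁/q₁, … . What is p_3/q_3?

1805/179

Using pₖ = aₖpₖ₋₁ + pₖ₋₂, qₖ = aₖqₖ₋₁ + qₖ₋₂ (with p₋₁=1, p₋₂=0, q₋₁=0, q₋₂=1):
  k=0: a=10, p=10, q=1
  k=1: a=11, p=111, q=11
  k=2: a=1, p=121, q=12
  k=3: a=14, p=1805, q=179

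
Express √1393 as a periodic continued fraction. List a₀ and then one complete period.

[37; 3, 10, 3, 74]

a₀ = ⌊√1393⌋ = 37.
With m₀=0, d₀=1 and mₖ₊₁ = dₖaₖ − mₖ, dₖ₊₁ = (n − mₖ₊₁²)/dₖ, aₖ₊₁ = ⌊(a₀+mₖ₊₁)/dₖ₊₁⌋:
  k=1: m=37, d=24, a=3
  k=2: m=35, d=7, a=10
  k=3: m=35, d=24, a=3
  k=4: m=37, d=1, a=74
d=1 and a=2a₀=74 at k=4, so the next step gives (m, d) = (37, 24) again — its k=1 value — and the period has length 4.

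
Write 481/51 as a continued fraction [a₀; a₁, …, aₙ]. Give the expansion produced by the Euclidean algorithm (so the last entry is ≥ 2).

[9; 2, 3, 7]

481 = 9*51 + 22
51 = 2*22 + 7
22 = 3*7 + 1
7 = 7*1 + 0  (stop)
So 481/51 = [9; 2, 3, 7].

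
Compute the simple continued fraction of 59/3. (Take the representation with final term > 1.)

59 = 19·3 + 2
3 = 1·2 + 1
2 = 2·1 + 0  (stop)
So 59/3 = [19; 1, 2].

[19; 1, 2]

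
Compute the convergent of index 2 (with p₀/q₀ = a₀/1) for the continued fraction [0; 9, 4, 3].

Using pₖ = aₖpₖ₋₁ + pₖ₋₂, qₖ = aₖqₖ₋₁ + qₖ₋₂ (with p₋₁=1, p₋₂=0, q₋₁=0, q₋₂=1):
  k=0: a=0, p=0, q=1
  k=1: a=9, p=1, q=9
  k=2: a=4, p=4, q=37

4/37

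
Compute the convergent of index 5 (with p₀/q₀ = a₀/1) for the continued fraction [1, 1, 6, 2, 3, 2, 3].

Using pₖ = aₖpₖ₋₁ + pₖ₋₂, qₖ = aₖqₖ₋₁ + qₖ₋₂ (with p₋₁=1, p₋₂=0, q₋₁=0, q₋₂=1):
  k=0: a=1, p=1, q=1
  k=1: a=1, p=2, q=1
  k=2: a=6, p=13, q=7
  k=3: a=2, p=28, q=15
  k=4: a=3, p=97, q=52
  k=5: a=2, p=222, q=119

222/119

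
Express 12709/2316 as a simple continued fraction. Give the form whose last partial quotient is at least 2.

[5; 2, 19, 2, 6, 1, 3]

12709 = 5×2316 + 1129
2316 = 2×1129 + 58
1129 = 19×58 + 27
58 = 2×27 + 4
27 = 6×4 + 3
4 = 1×3 + 1
3 = 3×1 + 0  (stop)
So 12709/2316 = [5; 2, 19, 2, 6, 1, 3].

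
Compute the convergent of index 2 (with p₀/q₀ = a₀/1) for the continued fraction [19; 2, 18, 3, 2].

721/37

Using pₖ = aₖpₖ₋₁ + pₖ₋₂, qₖ = aₖqₖ₋₁ + qₖ₋₂ (with p₋₁=1, p₋₂=0, q₋₁=0, q₋₂=1):
  k=0: a=19, p=19, q=1
  k=1: a=2, p=39, q=2
  k=2: a=18, p=721, q=37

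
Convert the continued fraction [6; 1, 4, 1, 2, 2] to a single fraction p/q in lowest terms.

273/40

Using pₖ = aₖpₖ₋₁ + pₖ₋₂ and qₖ = aₖqₖ₋₁ + qₖ₋₂:
  k=0: a=6, p=6, q=1
  k=1: a=1, p=7, q=1
  k=2: a=4, p=34, q=5
  k=3: a=1, p=41, q=6
  k=4: a=2, p=116, q=17
  k=5: a=2, p=273, q=40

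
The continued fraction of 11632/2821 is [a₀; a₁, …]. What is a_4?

2

11632 = 4·2821 + 348   →  a_0 = 4
2821 = 8·348 + 37   →  a_1 = 8
348 = 9·37 + 15   →  a_2 = 9
37 = 2·15 + 7   →  a_3 = 2
15 = 2·7 + 1   →  a_4 = 2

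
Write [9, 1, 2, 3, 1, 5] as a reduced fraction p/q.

727/75

Using pₖ = aₖpₖ₋₁ + pₖ₋₂ and qₖ = aₖqₖ₋₁ + qₖ₋₂:
  k=0: a=9, p=9, q=1
  k=1: a=1, p=10, q=1
  k=2: a=2, p=29, q=3
  k=3: a=3, p=97, q=10
  k=4: a=1, p=126, q=13
  k=5: a=5, p=727, q=75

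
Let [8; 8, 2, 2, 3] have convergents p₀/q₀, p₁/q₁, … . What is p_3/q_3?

Using pₖ = aₖpₖ₋₁ + pₖ₋₂, qₖ = aₖqₖ₋₁ + qₖ₋₂ (with p₋₁=1, p₋₂=0, q₋₁=0, q₋₂=1):
  k=0: a=8, p=8, q=1
  k=1: a=8, p=65, q=8
  k=2: a=2, p=138, q=17
  k=3: a=2, p=341, q=42

341/42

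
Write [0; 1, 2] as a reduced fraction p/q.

Using pₖ = aₖpₖ₋₁ + pₖ₋₂ and qₖ = aₖqₖ₋₁ + qₖ₋₂:
  k=0: a=0, p=0, q=1
  k=1: a=1, p=1, q=1
  k=2: a=2, p=2, q=3

2/3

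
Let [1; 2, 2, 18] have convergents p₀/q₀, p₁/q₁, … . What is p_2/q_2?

Using pₖ = aₖpₖ₋₁ + pₖ₋₂, qₖ = aₖqₖ₋₁ + qₖ₋₂ (with p₋₁=1, p₋₂=0, q₋₁=0, q₋₂=1):
  k=0: a=1, p=1, q=1
  k=1: a=2, p=3, q=2
  k=2: a=2, p=7, q=5

7/5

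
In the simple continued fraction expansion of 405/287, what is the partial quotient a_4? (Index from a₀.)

405 = 1·287 + 118   →  a_0 = 1
287 = 2·118 + 51   →  a_1 = 2
118 = 2·51 + 16   →  a_2 = 2
51 = 3·16 + 3   →  a_3 = 3
16 = 5·3 + 1   →  a_4 = 5

5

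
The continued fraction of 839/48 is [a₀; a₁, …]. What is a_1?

2

839 = 17·48 + 23   →  a_0 = 17
48 = 2·23 + 2   →  a_1 = 2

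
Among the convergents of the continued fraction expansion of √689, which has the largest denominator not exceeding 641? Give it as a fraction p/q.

5486/209

√689 = [26; 4, 52, …] (period length 2).
Convergents:
  p_0/q_0 = 26/1
  p_1/q_1 = 105/4
  p_2/q_2 = 5486/209
  p_3/q_3 = 22049/840
q_2 = 209 ≤ 641 < 840 = q_3, so the answer is 5486/209.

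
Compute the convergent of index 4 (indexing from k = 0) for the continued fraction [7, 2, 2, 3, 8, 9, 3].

1045/141

Using pₖ = aₖpₖ₋₁ + pₖ₋₂, qₖ = aₖqₖ₋₁ + qₖ₋₂ (with p₋₁=1, p₋₂=0, q₋₁=0, q₋₂=1):
  k=0: a=7, p=7, q=1
  k=1: a=2, p=15, q=2
  k=2: a=2, p=37, q=5
  k=3: a=3, p=126, q=17
  k=4: a=8, p=1045, q=141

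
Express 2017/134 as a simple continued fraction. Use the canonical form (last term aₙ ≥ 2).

[15; 19, 7]

2017 = 15*134 + 7
134 = 19*7 + 1
7 = 7*1 + 0  (stop)
So 2017/134 = [15; 19, 7].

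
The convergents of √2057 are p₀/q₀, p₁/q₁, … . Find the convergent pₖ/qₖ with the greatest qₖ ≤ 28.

771/17

√2057 = [45; 2, 1, 4, 1, 2, 90, …] (period length 6).
Convergents:
  p_0/q_0 = 45/1
  p_1/q_1 = 91/2
  p_2/q_2 = 136/3
  p_3/q_3 = 635/14
  p_4/q_4 = 771/17
  p_5/q_5 = 2177/48
q_4 = 17 ≤ 28 < 48 = q_5, so the answer is 771/17.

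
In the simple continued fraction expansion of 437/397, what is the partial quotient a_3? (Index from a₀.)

12

437 = 1·397 + 40   →  a_0 = 1
397 = 9·40 + 37   →  a_1 = 9
40 = 1·37 + 3   →  a_2 = 1
37 = 12·3 + 1   →  a_3 = 12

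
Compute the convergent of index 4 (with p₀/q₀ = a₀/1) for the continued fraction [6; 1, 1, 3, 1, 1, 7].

Using pₖ = aₖpₖ₋₁ + pₖ₋₂, qₖ = aₖqₖ₋₁ + qₖ₋₂ (with p₋₁=1, p₋₂=0, q₋₁=0, q₋₂=1):
  k=0: a=6, p=6, q=1
  k=1: a=1, p=7, q=1
  k=2: a=1, p=13, q=2
  k=3: a=3, p=46, q=7
  k=4: a=1, p=59, q=9

59/9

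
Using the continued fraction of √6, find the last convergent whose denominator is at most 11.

√6 = [2; 2, 4, …] (period length 2).
Convergents:
  p_0/q_0 = 2/1
  p_1/q_1 = 5/2
  p_2/q_2 = 22/9
  p_3/q_3 = 49/20
q_2 = 9 ≤ 11 < 20 = q_3, so the answer is 22/9.

22/9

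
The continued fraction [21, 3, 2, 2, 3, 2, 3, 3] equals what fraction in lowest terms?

Fold from the inside: start with 3/1.
  3 + 1/3 = 10/3
  2 + 3/10 = 23/10
  3 + 10/23 = 79/23
  2 + 23/79 = 181/79
  2 + 79/181 = 441/181
  3 + 181/441 = 1504/441
  21 + 441/1504 = 32025/1504

32025/1504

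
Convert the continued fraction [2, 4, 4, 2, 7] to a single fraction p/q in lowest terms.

Fold from the inside: start with 7/1.
  2 + 1/7 = 15/7
  4 + 7/15 = 67/15
  4 + 15/67 = 283/67
  2 + 67/283 = 633/283

633/283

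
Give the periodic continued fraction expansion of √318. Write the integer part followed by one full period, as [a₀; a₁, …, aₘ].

a₀ = ⌊√318⌋ = 17.

[17; 1, 4, 1, 34]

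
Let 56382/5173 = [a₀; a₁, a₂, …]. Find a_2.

56382 = 10·5173 + 4652   →  a_0 = 10
5173 = 1·4652 + 521   →  a_1 = 1
4652 = 8·521 + 484   →  a_2 = 8

8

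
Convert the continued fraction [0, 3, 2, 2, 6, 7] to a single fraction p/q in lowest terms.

Fold from the inside: start with 7/1.
  6 + 1/7 = 43/7
  2 + 7/43 = 93/43
  2 + 43/93 = 229/93
  3 + 93/229 = 780/229
  0 + 229/780 = 229/780

229/780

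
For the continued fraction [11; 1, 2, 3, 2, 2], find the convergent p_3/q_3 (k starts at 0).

117/10

Using pₖ = aₖpₖ₋₁ + pₖ₋₂, qₖ = aₖqₖ₋₁ + qₖ₋₂ (with p₋₁=1, p₋₂=0, q₋₁=0, q₋₂=1):
  k=0: a=11, p=11, q=1
  k=1: a=1, p=12, q=1
  k=2: a=2, p=35, q=3
  k=3: a=3, p=117, q=10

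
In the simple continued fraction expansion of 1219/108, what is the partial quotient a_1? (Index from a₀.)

1219 = 11·108 + 31   →  a_0 = 11
108 = 3·31 + 15   →  a_1 = 3

3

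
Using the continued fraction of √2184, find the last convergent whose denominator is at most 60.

√2184 = [46; 1, 2, 1, 2, 1, 92, …] (period length 6).
Convergents:
  p_0/q_0 = 46/1
  p_1/q_1 = 47/1
  p_2/q_2 = 140/3
  p_3/q_3 = 187/4
  p_4/q_4 = 514/11
  p_5/q_5 = 701/15
  p_6/q_6 = 65006/1391
q_5 = 15 ≤ 60 < 1391 = q_6, so the answer is 701/15.

701/15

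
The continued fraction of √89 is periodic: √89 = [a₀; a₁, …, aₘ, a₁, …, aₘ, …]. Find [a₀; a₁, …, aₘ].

a₀ = ⌊√89⌋ = 9.

[9; 2, 3, 3, 2, 18]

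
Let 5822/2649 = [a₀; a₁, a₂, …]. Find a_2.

18

5822 = 2·2649 + 524   →  a_0 = 2
2649 = 5·524 + 29   →  a_1 = 5
524 = 18·29 + 2   →  a_2 = 18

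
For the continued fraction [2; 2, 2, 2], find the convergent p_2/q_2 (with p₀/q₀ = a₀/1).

12/5

Using pₖ = aₖpₖ₋₁ + pₖ₋₂, qₖ = aₖqₖ₋₁ + qₖ₋₂ (with p₋₁=1, p₋₂=0, q₋₁=0, q₋₂=1):
  k=0: a=2, p=2, q=1
  k=1: a=2, p=5, q=2
  k=2: a=2, p=12, q=5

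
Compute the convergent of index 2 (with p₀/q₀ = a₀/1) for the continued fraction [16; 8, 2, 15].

274/17

Using pₖ = aₖpₖ₋₁ + pₖ₋₂, qₖ = aₖqₖ₋₁ + qₖ₋₂ (with p₋₁=1, p₋₂=0, q₋₁=0, q₋₂=1):
  k=0: a=16, p=16, q=1
  k=1: a=8, p=129, q=8
  k=2: a=2, p=274, q=17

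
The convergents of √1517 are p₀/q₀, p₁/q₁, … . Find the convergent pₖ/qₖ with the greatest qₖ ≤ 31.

740/19

√1517 = [38; 1, 18, 2, 18, 1, 76, …] (period length 6).
Convergents:
  p_0/q_0 = 38/1
  p_1/q_1 = 39/1
  p_2/q_2 = 740/19
  p_3/q_3 = 1519/39
q_2 = 19 ≤ 31 < 39 = q_3, so the answer is 740/19.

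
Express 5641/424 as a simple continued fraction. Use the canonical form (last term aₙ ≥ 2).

[13; 3, 3, 2, 18]

5641 = 13×424 + 129
424 = 3×129 + 37
129 = 3×37 + 18
37 = 2×18 + 1
18 = 18×1 + 0  (stop)
So 5641/424 = [13; 3, 3, 2, 18].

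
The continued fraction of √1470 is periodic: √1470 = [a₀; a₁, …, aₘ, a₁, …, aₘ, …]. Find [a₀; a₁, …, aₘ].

a₀ = ⌊√1470⌋ = 38.
With m₀=0, d₀=1 and mₖ₊₁ = dₖaₖ − mₖ, dₖ₊₁ = (n − mₖ₊₁²)/dₖ, aₖ₊₁ = ⌊(a₀+mₖ₊₁)/dₖ₊₁⌋:
  k=1: m=38, d=26, a=2
  k=2: m=14, d=49, a=1
  k=3: m=35, d=5, a=14
  k=4: m=35, d=49, a=1
  k=5: m=14, d=26, a=2
  k=6: m=38, d=1, a=76
d=1 and a=2a₀=76 at k=6, so the next step gives (m, d) = (38, 26) again — its k=1 value — and the period has length 6.

[38; 2, 1, 14, 1, 2, 76]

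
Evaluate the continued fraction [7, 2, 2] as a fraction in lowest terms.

37/5

Using pₖ = aₖpₖ₋₁ + pₖ₋₂ and qₖ = aₖqₖ₋₁ + qₖ₋₂:
  k=0: a=7, p=7, q=1
  k=1: a=2, p=15, q=2
  k=2: a=2, p=37, q=5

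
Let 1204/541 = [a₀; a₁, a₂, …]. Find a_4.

1204 = 2·541 + 122   →  a_0 = 2
541 = 4·122 + 53   →  a_1 = 4
122 = 2·53 + 16   →  a_2 = 2
53 = 3·16 + 5   →  a_3 = 3
16 = 3·5 + 1   →  a_4 = 3

3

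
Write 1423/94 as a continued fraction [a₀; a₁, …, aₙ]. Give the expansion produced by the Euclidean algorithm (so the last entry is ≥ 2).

[15; 7, 4, 3]

1423 = 15*94 + 13
94 = 7*13 + 3
13 = 4*3 + 1
3 = 3*1 + 0  (stop)
So 1423/94 = [15; 7, 4, 3].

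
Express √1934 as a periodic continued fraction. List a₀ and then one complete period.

a₀ = ⌊√1934⌋ = 43.

[43; 1, 42, 1, 86]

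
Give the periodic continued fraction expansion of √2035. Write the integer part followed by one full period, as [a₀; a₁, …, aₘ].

[45; 9, 90]

a₀ = ⌊√2035⌋ = 45.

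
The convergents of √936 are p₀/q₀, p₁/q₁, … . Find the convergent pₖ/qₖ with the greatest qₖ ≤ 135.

√936 = [30; 1, 1, 2, 6, 2, 1, 1, 60, …] (period length 8).
Convergents:
  p_0/q_0 = 30/1
  p_1/q_1 = 31/1
  p_2/q_2 = 61/2
  p_3/q_3 = 153/5
  p_4/q_4 = 979/32
  p_5/q_5 = 2111/69
  p_6/q_6 = 3090/101
  p_7/q_7 = 5201/170
q_6 = 101 ≤ 135 < 170 = q_7, so the answer is 3090/101.

3090/101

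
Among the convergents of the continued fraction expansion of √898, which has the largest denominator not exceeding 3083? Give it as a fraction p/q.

53910/1799

√898 = [29; 1, 28, 1, 58, …] (period length 4).
Convergents:
  p_0/q_0 = 29/1
  p_1/q_1 = 30/1
  p_2/q_2 = 869/29
  p_3/q_3 = 899/30
  p_4/q_4 = 53011/1769
  p_5/q_5 = 53910/1799
  p_6/q_6 = 1562491/52141
q_5 = 1799 ≤ 3083 < 52141 = q_6, so the answer is 53910/1799.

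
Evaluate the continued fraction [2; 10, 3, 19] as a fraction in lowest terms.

Fold from the inside: start with 19/1.
  3 + 1/19 = 58/19
  10 + 19/58 = 599/58
  2 + 58/599 = 1256/599

1256/599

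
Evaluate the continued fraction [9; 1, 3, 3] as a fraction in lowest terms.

Using pₖ = aₖpₖ₋₁ + pₖ₋₂ and qₖ = aₖqₖ₋₁ + qₖ₋₂:
  k=0: a=9, p=9, q=1
  k=1: a=1, p=10, q=1
  k=2: a=3, p=39, q=4
  k=3: a=3, p=127, q=13

127/13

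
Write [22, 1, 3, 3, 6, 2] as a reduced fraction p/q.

4030/177

Using pₖ = aₖpₖ₋₁ + pₖ₋₂ and qₖ = aₖqₖ₋₁ + qₖ₋₂:
  k=0: a=22, p=22, q=1
  k=1: a=1, p=23, q=1
  k=2: a=3, p=91, q=4
  k=3: a=3, p=296, q=13
  k=4: a=6, p=1867, q=82
  k=5: a=2, p=4030, q=177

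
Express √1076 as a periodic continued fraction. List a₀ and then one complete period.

[32; 1, 4, 16, 4, 1, 64]

a₀ = ⌊√1076⌋ = 32.
With m₀=0, d₀=1 and mₖ₊₁ = dₖaₖ − mₖ, dₖ₊₁ = (n − mₖ₊₁²)/dₖ, aₖ₊₁ = ⌊(a₀+mₖ₊₁)/dₖ₊₁⌋:
  k=1: m=32, d=52, a=1
  k=2: m=20, d=13, a=4
  k=3: m=32, d=4, a=16
  k=4: m=32, d=13, a=4
  k=5: m=20, d=52, a=1
  k=6: m=32, d=1, a=64
d=1 and a=2a₀=64 at k=6, so the next step gives (m, d) = (32, 52) again — its k=1 value — and the period has length 6.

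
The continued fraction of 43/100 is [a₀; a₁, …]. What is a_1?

43 = 0·100 + 43   →  a_0 = 0
100 = 2·43 + 14   →  a_1 = 2

2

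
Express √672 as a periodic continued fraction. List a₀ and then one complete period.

[25; 1, 11, 1, 50]

a₀ = ⌊√672⌋ = 25.
With m₀=0, d₀=1 and mₖ₊₁ = dₖaₖ − mₖ, dₖ₊₁ = (n − mₖ₊₁²)/dₖ, aₖ₊₁ = ⌊(a₀+mₖ₊₁)/dₖ₊₁⌋:
  k=1: m=25, d=47, a=1
  k=2: m=22, d=4, a=11
  k=3: m=22, d=47, a=1
  k=4: m=25, d=1, a=50
d=1 and a=2a₀=50 at k=4, so the next step gives (m, d) = (25, 47) again — its k=1 value — and the period has length 4.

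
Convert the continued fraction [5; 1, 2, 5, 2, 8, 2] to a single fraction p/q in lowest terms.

Fold from the inside: start with 2/1.
  8 + 1/2 = 17/2
  2 + 2/17 = 36/17
  5 + 17/36 = 197/36
  2 + 36/197 = 430/197
  1 + 197/430 = 627/430
  5 + 430/627 = 3565/627

3565/627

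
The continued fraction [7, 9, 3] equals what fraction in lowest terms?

199/28

Using pₖ = aₖpₖ₋₁ + pₖ₋₂ and qₖ = aₖqₖ₋₁ + qₖ₋₂:
  k=0: a=7, p=7, q=1
  k=1: a=9, p=64, q=9
  k=2: a=3, p=199, q=28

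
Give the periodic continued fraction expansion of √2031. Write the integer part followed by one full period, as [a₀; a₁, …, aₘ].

[45; 15, 90]

a₀ = ⌊√2031⌋ = 45.
With m₀=0, d₀=1 and mₖ₊₁ = dₖaₖ − mₖ, dₖ₊₁ = (n − mₖ₊₁²)/dₖ, aₖ₊₁ = ⌊(a₀+mₖ₊₁)/dₖ₊₁⌋:
  k=1: m=45, d=6, a=15
  k=2: m=45, d=1, a=90
d=1 and a=2a₀=90 at k=2, so the next step gives (m, d) = (45, 6) again — its k=1 value — and the period has length 2.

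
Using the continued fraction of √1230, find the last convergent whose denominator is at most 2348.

34405/981

√1230 = [35; 14, 70, …] (period length 2).
Convergents:
  p_0/q_0 = 35/1
  p_1/q_1 = 491/14
  p_2/q_2 = 34405/981
  p_3/q_3 = 482161/13748
q_2 = 981 ≤ 2348 < 13748 = q_3, so the answer is 34405/981.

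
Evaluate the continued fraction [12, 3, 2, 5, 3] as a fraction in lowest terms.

Using pₖ = aₖpₖ₋₁ + pₖ₋₂ and qₖ = aₖqₖ₋₁ + qₖ₋₂:
  k=0: a=12, p=12, q=1
  k=1: a=3, p=37, q=3
  k=2: a=2, p=86, q=7
  k=3: a=5, p=467, q=38
  k=4: a=3, p=1487, q=121

1487/121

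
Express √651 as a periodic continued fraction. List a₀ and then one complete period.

a₀ = ⌊√651⌋ = 25.
With m₀=0, d₀=1 and mₖ₊₁ = dₖaₖ − mₖ, dₖ₊₁ = (n − mₖ₊₁²)/dₖ, aₖ₊₁ = ⌊(a₀+mₖ₊₁)/dₖ₊₁⌋:
  k=1: m=25, d=26, a=1
  k=2: m=1, d=25, a=1
  k=3: m=24, d=3, a=16
  k=4: m=24, d=25, a=1
  k=5: m=1, d=26, a=1
  k=6: m=25, d=1, a=50
d=1 and a=2a₀=50 at k=6, so the next step gives (m, d) = (25, 26) again — its k=1 value — and the period has length 6.

[25; 1, 1, 16, 1, 1, 50]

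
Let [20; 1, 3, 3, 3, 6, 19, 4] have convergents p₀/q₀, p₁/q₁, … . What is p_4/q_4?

893/43

Using pₖ = aₖpₖ₋₁ + pₖ₋₂, qₖ = aₖqₖ₋₁ + qₖ₋₂ (with p₋₁=1, p₋₂=0, q₋₁=0, q₋₂=1):
  k=0: a=20, p=20, q=1
  k=1: a=1, p=21, q=1
  k=2: a=3, p=83, q=4
  k=3: a=3, p=270, q=13
  k=4: a=3, p=893, q=43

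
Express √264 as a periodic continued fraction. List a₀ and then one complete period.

a₀ = ⌊√264⌋ = 16.
With m₀=0, d₀=1 and mₖ₊₁ = dₖaₖ − mₖ, dₖ₊₁ = (n − mₖ₊₁²)/dₖ, aₖ₊₁ = ⌊(a₀+mₖ₊₁)/dₖ₊₁⌋:
  k=1: m=16, d=8, a=4
  k=2: m=16, d=1, a=32
d=1 and a=2a₀=32 at k=2, so the next step gives (m, d) = (16, 8) again — its k=1 value — and the period has length 2.

[16; 4, 32]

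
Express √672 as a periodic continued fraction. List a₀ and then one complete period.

a₀ = ⌊√672⌋ = 25.
With m₀=0, d₀=1 and mₖ₊₁ = dₖaₖ − mₖ, dₖ₊₁ = (n − mₖ₊₁²)/dₖ, aₖ₊₁ = ⌊(a₀+mₖ₊₁)/dₖ₊₁⌋:
  k=1: m=25, d=47, a=1
  k=2: m=22, d=4, a=11
  k=3: m=22, d=47, a=1
  k=4: m=25, d=1, a=50
d=1 and a=2a₀=50 at k=4, so the next step gives (m, d) = (25, 47) again — its k=1 value — and the period has length 4.

[25; 1, 11, 1, 50]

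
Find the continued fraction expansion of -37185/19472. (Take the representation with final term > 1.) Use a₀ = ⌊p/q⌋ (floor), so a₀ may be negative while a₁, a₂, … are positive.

[-2; 11, 14, 3, 3, 12]

-37185 = -2×19472 + 1759
19472 = 11×1759 + 123
1759 = 14×123 + 37
123 = 3×37 + 12
37 = 3×12 + 1
12 = 12×1 + 0  (stop)
So -37185/19472 = [-2; 11, 14, 3, 3, 12].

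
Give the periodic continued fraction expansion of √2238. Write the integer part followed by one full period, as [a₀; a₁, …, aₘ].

[47; 3, 3, 1, 30, 1, 3, 3, 94]

a₀ = ⌊√2238⌋ = 47.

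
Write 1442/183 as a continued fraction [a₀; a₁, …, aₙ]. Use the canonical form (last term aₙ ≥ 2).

1442 = 7·183 + 161
183 = 1·161 + 22
161 = 7·22 + 7
22 = 3·7 + 1
7 = 7·1 + 0  (stop)
So 1442/183 = [7; 1, 7, 3, 7].

[7; 1, 7, 3, 7]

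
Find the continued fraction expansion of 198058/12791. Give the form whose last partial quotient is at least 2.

198058 = 15·12791 + 6193
12791 = 2·6193 + 405
6193 = 15·405 + 118
405 = 3·118 + 51
118 = 2·51 + 16
51 = 3·16 + 3
16 = 5·3 + 1
3 = 3·1 + 0  (stop)
So 198058/12791 = [15; 2, 15, 3, 2, 3, 5, 3].

[15; 2, 15, 3, 2, 3, 5, 3]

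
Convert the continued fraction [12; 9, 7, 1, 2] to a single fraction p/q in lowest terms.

2543/210

Fold from the inside: start with 2/1.
  1 + 1/2 = 3/2
  7 + 2/3 = 23/3
  9 + 3/23 = 210/23
  12 + 23/210 = 2543/210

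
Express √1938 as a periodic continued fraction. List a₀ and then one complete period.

a₀ = ⌊√1938⌋ = 44.
With m₀=0, d₀=1 and mₖ₊₁ = dₖaₖ − mₖ, dₖ₊₁ = (n − mₖ₊₁²)/dₖ, aₖ₊₁ = ⌊(a₀+mₖ₊₁)/dₖ₊₁⌋:
  k=1: m=44, d=2, a=44
  k=2: m=44, d=1, a=88
d=1 and a=2a₀=88 at k=2, so the next step gives (m, d) = (44, 2) again — its k=1 value — and the period has length 2.

[44; 44, 88]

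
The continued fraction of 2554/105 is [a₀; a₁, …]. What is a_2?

2554 = 24·105 + 34   →  a_0 = 24
105 = 3·34 + 3   →  a_1 = 3
34 = 11·3 + 1   →  a_2 = 11

11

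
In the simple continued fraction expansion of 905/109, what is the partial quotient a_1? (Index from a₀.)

905 = 8·109 + 33   →  a_0 = 8
109 = 3·33 + 10   →  a_1 = 3

3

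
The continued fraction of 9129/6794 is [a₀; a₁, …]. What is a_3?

9129 = 1·6794 + 2335   →  a_0 = 1
6794 = 2·2335 + 2124   →  a_1 = 2
2335 = 1·2124 + 211   →  a_2 = 1
2124 = 10·211 + 14   →  a_3 = 10

10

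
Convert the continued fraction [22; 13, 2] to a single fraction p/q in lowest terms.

Fold from the inside: start with 2/1.
  13 + 1/2 = 27/2
  22 + 2/27 = 596/27

596/27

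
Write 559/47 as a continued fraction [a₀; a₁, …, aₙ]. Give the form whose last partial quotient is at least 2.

559 = 11×47 + 42
47 = 1×42 + 5
42 = 8×5 + 2
5 = 2×2 + 1
2 = 2×1 + 0  (stop)
So 559/47 = [11; 1, 8, 2, 2].

[11; 1, 8, 2, 2]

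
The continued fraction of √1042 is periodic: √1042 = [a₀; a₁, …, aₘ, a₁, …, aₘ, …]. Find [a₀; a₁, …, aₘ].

[32; 3, 1, 1, 3, 64]

a₀ = ⌊√1042⌋ = 32.
With m₀=0, d₀=1 and mₖ₊₁ = dₖaₖ − mₖ, dₖ₊₁ = (n − mₖ₊₁²)/dₖ, aₖ₊₁ = ⌊(a₀+mₖ₊₁)/dₖ₊₁⌋:
  k=1: m=32, d=18, a=3
  k=2: m=22, d=31, a=1
  k=3: m=9, d=31, a=1
  k=4: m=22, d=18, a=3
  k=5: m=32, d=1, a=64
d=1 and a=2a₀=64 at k=5, so the next step gives (m, d) = (32, 18) again — its k=1 value — and the period has length 5.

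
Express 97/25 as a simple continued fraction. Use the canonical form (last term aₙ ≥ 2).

[3; 1, 7, 3]

97 = 3*25 + 22
25 = 1*22 + 3
22 = 7*3 + 1
3 = 3*1 + 0  (stop)
So 97/25 = [3; 1, 7, 3].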